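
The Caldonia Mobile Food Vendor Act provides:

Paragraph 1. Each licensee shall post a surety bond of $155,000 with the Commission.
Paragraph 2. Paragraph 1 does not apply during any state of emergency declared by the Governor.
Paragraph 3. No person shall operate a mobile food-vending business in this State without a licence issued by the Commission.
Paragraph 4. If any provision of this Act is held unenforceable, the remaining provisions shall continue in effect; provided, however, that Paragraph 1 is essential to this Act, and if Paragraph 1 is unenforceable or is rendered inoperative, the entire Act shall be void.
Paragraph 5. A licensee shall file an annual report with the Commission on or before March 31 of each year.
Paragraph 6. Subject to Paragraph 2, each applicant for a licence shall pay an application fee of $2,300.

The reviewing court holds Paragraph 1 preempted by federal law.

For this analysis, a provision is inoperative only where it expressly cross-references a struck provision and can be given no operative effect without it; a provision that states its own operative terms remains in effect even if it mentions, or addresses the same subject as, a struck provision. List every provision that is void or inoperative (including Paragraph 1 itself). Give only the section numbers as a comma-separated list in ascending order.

Paragraph 1 is struck. Paragraph 2 has no operative effect of its own apart from Paragraph 1 and is therefore inoperative. Paragraph 4 makes Paragraph 1 an essential term, and Paragraph 1 is the provision held invalid; under Paragraph 4, the entire Act is therefore void. No provision of the Act survives.

1, 2, 3, 4, 5, 6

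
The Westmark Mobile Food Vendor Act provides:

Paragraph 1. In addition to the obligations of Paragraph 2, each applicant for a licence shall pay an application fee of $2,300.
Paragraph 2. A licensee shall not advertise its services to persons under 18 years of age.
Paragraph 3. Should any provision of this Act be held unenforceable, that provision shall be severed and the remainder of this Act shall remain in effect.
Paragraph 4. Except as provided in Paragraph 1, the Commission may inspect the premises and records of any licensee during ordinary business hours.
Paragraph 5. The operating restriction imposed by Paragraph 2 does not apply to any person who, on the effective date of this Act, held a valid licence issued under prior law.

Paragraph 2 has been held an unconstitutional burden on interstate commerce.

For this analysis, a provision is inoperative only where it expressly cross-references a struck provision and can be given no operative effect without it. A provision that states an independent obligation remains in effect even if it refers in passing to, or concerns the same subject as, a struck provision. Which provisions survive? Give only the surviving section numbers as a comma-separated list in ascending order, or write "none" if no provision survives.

Paragraph 2 is struck. The only function of Paragraph 5 is the grandfather exemption from Paragraph 2, so it cannot stand once Paragraph 2 is removed. Although Paragraph 1 refers to Paragraph 2, its operative terms do not depend on Paragraph 2, so it remains in effect. Paragraph 3 is a severability clause and preserves every provision that can still be given independent effect. The provisions still in force are Paragraph 1, Paragraph 3, and Paragraph 4.

1, 3, 4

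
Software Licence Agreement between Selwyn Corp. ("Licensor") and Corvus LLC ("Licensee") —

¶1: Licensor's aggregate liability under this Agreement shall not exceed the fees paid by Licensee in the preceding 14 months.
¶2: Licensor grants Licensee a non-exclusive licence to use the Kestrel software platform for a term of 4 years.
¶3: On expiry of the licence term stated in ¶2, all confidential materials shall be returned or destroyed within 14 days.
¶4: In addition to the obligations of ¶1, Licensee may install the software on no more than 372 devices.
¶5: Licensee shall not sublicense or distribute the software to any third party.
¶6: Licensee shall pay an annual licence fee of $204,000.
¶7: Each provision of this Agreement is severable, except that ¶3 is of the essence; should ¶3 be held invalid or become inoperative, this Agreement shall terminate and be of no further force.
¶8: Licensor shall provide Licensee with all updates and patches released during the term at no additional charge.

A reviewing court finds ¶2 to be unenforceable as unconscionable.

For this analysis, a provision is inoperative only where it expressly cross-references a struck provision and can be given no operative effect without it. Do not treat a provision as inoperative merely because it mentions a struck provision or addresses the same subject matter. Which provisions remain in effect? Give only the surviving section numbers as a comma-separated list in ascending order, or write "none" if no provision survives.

none

¶2 is struck. ¶3 has no operative effect of its own apart from ¶2 and is therefore inoperative. ¶7 makes ¶3 an essential term, and ¶3 has been rendered inoperative by the cascade; under ¶7, the entire Agreement is therefore void. No provision of the Agreement survives.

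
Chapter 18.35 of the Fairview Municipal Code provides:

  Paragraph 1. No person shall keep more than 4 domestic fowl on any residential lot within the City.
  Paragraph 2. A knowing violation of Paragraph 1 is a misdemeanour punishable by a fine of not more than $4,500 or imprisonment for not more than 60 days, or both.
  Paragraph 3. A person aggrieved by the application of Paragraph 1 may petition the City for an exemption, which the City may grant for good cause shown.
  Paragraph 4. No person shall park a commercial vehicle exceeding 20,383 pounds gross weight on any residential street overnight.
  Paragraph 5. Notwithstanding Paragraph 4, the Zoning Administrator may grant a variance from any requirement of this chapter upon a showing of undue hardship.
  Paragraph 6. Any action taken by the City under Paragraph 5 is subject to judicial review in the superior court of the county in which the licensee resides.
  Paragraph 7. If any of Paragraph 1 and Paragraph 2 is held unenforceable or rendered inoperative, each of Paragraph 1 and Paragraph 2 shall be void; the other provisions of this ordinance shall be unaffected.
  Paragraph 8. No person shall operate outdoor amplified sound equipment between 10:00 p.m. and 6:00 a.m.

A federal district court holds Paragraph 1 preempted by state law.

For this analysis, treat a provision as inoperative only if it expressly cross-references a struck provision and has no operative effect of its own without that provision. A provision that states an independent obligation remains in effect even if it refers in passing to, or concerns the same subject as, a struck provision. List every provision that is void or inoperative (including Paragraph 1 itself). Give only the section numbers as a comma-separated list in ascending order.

Paragraph 1 is struck. The only function of Paragraph 2 is the criminal penalty for violating Paragraph 1, so it cannot stand once Paragraph 1 is removed. Paragraph 3 has no operative effect of its own apart from Paragraph 1 and is therefore inoperative. Paragraph 7 declares Paragraph 1 and Paragraph 2 mutually dependent; since one of them has fallen, all of them are of no effect. The remainder continues in force under Paragraph 7. That leaves Paragraph 4, Paragraph 5, Paragraph 6, Paragraph 7, and Paragraph 8 in effect.

1, 2, 3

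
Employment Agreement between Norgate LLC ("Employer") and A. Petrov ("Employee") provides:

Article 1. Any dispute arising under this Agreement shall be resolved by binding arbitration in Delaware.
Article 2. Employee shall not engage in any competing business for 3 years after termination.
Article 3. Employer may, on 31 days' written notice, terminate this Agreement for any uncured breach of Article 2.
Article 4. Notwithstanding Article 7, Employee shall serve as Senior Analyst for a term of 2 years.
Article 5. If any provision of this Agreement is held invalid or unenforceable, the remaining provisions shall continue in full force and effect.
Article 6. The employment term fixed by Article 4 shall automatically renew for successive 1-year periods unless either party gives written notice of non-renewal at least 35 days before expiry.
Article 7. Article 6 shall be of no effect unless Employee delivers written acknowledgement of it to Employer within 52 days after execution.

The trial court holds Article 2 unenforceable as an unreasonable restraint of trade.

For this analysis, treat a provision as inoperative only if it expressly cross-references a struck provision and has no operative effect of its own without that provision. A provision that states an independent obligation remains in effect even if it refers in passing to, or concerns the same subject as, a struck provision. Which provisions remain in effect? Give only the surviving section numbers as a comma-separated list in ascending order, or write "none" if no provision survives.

1, 4, 5, 6, 7

Article 2 is struck. Article 3 merely fixes the termination right for breach of Article 2; with Article 2 gone it has nothing to operate on and falls away. Article 5 is a severability clause and preserves every provision that can still be given independent effect. Article 1, Article 4, Article 5, Article 6, and Article 7 remain in effect.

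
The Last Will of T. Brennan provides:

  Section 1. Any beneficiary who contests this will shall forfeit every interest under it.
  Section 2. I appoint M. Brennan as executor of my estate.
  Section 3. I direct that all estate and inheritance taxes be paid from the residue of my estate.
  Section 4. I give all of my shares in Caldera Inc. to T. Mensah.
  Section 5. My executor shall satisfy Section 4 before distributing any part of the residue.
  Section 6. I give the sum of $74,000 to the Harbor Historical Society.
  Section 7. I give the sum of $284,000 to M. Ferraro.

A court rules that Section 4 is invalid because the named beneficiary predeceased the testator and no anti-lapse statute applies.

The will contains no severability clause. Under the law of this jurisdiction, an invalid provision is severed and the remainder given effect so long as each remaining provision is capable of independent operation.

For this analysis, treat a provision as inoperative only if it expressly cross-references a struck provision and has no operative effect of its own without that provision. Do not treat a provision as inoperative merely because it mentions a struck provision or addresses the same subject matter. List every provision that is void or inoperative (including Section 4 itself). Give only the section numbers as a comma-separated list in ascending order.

4, 5

Section 4 is struck. Section 5 has no operative effect of its own apart from Section 4 and is therefore inoperative. With no severability clause, the stated default rule severs what cannot stand and enforces each remaining provision that can operate on its own. That leaves Section 1, Section 2, Section 3, Section 6, and Section 7 in effect.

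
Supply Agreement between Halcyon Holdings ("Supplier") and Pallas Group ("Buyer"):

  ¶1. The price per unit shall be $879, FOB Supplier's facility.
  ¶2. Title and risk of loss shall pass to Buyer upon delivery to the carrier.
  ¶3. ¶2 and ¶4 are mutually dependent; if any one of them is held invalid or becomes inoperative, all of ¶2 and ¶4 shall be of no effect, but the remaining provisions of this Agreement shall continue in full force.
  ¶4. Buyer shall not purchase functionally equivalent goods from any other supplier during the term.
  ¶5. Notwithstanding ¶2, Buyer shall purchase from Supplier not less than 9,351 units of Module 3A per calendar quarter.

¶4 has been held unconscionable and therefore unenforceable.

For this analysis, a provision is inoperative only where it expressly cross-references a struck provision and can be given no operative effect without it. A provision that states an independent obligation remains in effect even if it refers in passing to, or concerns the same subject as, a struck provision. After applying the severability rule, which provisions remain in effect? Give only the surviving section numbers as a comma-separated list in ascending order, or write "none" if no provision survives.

¶4 is struck. ¶5 mentions ¶2 but its own obligation stands independently of ¶2, so ¶5 is not affected. No other provision's operative terms depend on ¶4. ¶3 declares ¶2 and ¶4 mutually dependent; since one of them has fallen, all of them are of no effect. That brings down ¶2 as well. The remainder continues in force under ¶3. That leaves ¶1, ¶3, and ¶5 in effect.

1, 3, 5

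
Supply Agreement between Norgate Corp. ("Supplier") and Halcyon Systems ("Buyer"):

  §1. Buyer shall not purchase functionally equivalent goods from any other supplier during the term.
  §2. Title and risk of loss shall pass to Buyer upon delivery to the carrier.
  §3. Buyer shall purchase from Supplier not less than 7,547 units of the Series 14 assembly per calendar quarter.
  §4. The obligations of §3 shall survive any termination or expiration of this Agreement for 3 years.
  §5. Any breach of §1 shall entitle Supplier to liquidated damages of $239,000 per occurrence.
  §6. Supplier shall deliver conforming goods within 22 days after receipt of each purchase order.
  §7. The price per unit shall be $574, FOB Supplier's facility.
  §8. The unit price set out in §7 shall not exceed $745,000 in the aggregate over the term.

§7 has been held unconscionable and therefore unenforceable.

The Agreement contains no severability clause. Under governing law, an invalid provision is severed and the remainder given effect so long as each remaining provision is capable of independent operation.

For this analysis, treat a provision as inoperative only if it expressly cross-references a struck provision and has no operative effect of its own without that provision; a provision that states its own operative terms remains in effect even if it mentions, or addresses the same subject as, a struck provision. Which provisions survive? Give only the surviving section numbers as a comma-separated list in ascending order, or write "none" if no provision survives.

§7 is struck. The whole of §8 is the aggregate cap on the unit price, defined by reference to §7, so §8 cannot stand once §7 is removed. With no severability clause, the stated default rule severs what cannot stand and enforces each remaining provision that can operate on its own. §1, §2, §3, §4, §5, and §6 remain in effect.

1, 2, 3, 4, 5, 6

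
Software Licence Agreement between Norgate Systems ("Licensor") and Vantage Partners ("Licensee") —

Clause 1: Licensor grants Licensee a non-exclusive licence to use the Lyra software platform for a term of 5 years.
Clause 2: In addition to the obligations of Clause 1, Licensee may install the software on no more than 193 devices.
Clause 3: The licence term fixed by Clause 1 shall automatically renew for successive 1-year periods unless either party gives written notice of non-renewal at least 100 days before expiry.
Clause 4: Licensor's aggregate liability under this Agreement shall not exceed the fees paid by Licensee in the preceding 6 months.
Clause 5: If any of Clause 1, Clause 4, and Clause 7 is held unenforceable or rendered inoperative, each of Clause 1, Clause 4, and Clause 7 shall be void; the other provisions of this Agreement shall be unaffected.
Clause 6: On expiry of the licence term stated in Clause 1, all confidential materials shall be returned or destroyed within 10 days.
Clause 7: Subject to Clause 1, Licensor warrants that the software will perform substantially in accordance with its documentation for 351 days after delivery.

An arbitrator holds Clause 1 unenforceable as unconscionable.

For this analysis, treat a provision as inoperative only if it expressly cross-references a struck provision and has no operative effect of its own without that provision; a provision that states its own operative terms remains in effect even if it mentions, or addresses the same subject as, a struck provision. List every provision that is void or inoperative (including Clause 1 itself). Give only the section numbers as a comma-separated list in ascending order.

1, 3, 4, 6, 7

Clause 1 is struck. Clause 3 does nothing except set the renewal of the licence term by reference to Clause 1; with Clause 1 gone it has no independent effect and is inoperative. Clause 6 has no operative effect of its own apart from Clause 1 and is therefore inoperative. Clause 2 mentions Clause 1 but its own obligation stands independently of Clause 1, so Clause 2 is not affected. Clause 5 declares Clause 1, Clause 4, and Clause 7 mutually dependent; since one of them has fallen, all of them are of no effect. That brings down Clause 4 and Clause 7 as well. The remainder continues in force under Clause 5. That leaves Clause 2 and Clause 5 in effect.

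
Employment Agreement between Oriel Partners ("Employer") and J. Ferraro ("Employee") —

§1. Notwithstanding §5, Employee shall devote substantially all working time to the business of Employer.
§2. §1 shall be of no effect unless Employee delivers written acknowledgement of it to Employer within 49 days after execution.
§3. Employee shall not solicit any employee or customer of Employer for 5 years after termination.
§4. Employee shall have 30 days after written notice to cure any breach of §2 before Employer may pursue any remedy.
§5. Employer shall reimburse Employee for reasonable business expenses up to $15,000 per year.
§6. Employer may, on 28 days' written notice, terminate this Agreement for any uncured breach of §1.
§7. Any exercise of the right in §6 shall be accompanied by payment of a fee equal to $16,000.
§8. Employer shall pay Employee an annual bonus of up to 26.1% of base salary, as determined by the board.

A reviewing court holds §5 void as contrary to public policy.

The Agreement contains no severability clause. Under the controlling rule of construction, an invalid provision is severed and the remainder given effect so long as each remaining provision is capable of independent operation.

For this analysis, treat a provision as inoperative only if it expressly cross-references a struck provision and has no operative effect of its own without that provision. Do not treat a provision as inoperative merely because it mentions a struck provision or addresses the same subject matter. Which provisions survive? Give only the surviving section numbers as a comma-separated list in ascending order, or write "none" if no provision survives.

1, 2, 3, 4, 6, 7, 8

§5 is struck. §1 mentions §5 but its own obligation stands independently of §5, so §1 is not affected. No other provision's operative terms depend on §5. With no severability clause, the stated default rule severs what cannot stand and enforces each remaining provision that can operate on its own. §1, §2, §3, §4, §6, §7, and §8 remain in effect.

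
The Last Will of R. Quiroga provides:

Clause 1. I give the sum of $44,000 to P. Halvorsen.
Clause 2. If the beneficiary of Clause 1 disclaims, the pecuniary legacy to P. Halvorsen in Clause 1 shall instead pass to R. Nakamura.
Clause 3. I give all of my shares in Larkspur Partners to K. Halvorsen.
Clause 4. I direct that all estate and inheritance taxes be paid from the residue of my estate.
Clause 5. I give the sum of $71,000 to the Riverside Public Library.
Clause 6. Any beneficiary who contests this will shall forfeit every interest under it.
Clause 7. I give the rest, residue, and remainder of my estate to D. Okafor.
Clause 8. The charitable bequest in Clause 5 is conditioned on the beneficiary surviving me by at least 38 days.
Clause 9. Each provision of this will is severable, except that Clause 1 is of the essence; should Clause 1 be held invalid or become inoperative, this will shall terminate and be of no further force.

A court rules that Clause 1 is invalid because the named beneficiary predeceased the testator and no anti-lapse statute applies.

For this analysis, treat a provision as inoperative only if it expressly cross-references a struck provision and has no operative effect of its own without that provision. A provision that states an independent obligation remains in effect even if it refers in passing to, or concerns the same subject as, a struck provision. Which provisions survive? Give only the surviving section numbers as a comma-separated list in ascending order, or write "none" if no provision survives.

none

Clause 1 is struck. Clause 2 has no operative effect of its own apart from Clause 1 and is therefore inoperative. Clause 9 makes Clause 1 an essential term, and Clause 1 is the provision held invalid; under Clause 9, the entire will is therefore void. No provision of the will survives.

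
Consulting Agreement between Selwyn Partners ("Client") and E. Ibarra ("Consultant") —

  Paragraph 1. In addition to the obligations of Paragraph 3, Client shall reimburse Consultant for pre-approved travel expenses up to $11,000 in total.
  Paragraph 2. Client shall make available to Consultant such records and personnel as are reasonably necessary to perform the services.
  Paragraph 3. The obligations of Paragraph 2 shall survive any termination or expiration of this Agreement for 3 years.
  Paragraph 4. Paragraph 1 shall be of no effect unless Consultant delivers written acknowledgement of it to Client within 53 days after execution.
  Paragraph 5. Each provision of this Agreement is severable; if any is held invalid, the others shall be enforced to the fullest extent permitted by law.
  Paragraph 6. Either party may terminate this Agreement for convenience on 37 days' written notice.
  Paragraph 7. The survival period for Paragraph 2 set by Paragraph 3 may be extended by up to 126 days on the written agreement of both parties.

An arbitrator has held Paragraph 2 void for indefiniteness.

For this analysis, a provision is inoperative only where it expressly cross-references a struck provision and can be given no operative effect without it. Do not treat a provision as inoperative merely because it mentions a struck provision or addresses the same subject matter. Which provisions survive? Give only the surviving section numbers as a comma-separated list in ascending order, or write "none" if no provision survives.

1, 4, 5, 6

Paragraph 2 is struck. Paragraph 3 merely fixes the survival period for Paragraph 2; with Paragraph 2 gone it has nothing to operate on and falls away. Paragraph 7 does nothing except set the extension of the survival period for Paragraph 2 by reference to Paragraph 3; with Paragraph 3 gone it has no independent effect and is inoperative. Although Paragraph 1 refers to Paragraph 3, its operative terms do not depend on Paragraph 3, so it remains in effect. Under the severability clause in Paragraph 5, the remaining provisions continue in force. The provisions still in force are Paragraph 1, Paragraph 4, Paragraph 5, and Paragraph 6.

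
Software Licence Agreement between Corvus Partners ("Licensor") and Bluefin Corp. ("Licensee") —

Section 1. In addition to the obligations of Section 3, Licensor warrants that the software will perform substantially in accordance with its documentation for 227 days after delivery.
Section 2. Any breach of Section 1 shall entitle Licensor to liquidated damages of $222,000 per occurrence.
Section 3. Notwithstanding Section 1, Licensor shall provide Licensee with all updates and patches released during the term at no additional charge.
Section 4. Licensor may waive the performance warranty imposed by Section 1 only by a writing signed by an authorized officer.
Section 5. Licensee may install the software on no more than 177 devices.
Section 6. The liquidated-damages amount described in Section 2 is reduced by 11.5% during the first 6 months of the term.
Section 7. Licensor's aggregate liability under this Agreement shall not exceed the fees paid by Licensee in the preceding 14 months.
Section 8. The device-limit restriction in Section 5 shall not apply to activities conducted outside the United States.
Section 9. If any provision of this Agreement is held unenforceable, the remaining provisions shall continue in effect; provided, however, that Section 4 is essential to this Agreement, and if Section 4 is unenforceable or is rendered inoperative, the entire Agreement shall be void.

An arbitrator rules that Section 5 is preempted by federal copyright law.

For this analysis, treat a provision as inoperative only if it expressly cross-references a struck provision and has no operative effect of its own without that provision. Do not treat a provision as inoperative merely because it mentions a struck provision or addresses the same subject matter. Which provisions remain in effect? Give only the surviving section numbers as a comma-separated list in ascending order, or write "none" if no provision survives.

Section 5 is struck. The whole of Section 8 is the carve-out from the device-limit restriction, defined by reference to Section 5, so Section 8 cannot stand once Section 5 is removed. Section 9 makes Section 4 an essential term, but Section 4 is unaffected, so the severability proviso in Section 9 preserves the remaining provisions. Section 1, Section 2, Section 3, Section 4, Section 6, Section 7, and Section 9 remain in effect.

1, 2, 3, 4, 6, 7, 9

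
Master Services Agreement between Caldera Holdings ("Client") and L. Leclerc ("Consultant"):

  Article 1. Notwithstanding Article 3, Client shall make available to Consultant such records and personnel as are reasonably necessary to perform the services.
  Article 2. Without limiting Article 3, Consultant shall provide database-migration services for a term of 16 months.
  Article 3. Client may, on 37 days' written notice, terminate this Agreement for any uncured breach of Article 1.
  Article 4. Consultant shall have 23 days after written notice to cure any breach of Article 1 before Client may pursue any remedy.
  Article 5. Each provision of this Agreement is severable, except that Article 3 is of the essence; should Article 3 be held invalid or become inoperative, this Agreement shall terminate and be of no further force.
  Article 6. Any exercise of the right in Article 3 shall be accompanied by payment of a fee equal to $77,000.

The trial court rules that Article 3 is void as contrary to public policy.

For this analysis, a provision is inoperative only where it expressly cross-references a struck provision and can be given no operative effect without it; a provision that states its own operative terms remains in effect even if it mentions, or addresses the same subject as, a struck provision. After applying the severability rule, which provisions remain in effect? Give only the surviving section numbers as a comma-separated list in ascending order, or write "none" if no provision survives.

none

Article 3 is struck. Article 6 has no operative effect of its own apart from Article 3 and is therefore inoperative. Article 5 makes Article 3 an essential term, and Article 3 is the provision held invalid; under Article 5, the entire Agreement is therefore void. No provision of the Agreement survives.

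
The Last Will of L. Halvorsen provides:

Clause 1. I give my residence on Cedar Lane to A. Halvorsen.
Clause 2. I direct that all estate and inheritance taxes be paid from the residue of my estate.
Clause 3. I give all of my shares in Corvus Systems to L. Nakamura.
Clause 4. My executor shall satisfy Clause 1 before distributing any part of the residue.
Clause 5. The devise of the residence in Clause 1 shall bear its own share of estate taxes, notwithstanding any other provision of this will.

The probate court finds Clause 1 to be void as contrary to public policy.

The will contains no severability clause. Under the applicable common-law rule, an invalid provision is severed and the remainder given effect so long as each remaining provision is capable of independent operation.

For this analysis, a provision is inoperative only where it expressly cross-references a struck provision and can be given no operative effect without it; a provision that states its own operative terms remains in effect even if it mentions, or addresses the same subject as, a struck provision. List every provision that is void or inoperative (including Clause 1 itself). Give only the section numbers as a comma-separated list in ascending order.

Clause 1 is struck. The only function of Clause 4 is the priority direction for Clause 1, so it cannot stand once Clause 1 is removed. Clause 5 has no operative effect of its own apart from Clause 1 and is therefore inoperative. Under the stated default rule, only provisions that cannot operate independently fall away; the rest are enforced. Clause 2 and Clause 3 remain in effect.

1, 4, 5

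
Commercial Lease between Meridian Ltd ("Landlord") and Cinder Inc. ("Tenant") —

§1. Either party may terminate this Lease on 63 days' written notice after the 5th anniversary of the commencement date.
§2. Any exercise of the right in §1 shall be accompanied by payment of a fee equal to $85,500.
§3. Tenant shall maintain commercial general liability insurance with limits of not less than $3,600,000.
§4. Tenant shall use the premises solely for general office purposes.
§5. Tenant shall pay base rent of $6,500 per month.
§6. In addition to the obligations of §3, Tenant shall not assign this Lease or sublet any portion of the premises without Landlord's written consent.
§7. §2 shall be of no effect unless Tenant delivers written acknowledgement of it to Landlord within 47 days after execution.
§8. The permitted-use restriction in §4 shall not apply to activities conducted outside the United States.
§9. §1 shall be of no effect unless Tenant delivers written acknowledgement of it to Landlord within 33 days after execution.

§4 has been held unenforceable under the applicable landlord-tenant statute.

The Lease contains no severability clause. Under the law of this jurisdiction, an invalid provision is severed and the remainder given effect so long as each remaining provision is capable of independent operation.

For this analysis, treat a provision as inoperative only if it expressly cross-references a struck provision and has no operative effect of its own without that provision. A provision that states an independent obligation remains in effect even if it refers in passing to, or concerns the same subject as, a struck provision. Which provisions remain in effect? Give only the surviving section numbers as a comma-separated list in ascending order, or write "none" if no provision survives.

§4 is struck. §8 operates only by reference to §4, so it falls with §4. With no severability clause, the stated default rule severs what cannot stand and enforces each remaining provision that can operate on its own. §1, §2, §3, §5, §6, §7, and §9 remain in effect.

1, 2, 3, 5, 6, 7, 9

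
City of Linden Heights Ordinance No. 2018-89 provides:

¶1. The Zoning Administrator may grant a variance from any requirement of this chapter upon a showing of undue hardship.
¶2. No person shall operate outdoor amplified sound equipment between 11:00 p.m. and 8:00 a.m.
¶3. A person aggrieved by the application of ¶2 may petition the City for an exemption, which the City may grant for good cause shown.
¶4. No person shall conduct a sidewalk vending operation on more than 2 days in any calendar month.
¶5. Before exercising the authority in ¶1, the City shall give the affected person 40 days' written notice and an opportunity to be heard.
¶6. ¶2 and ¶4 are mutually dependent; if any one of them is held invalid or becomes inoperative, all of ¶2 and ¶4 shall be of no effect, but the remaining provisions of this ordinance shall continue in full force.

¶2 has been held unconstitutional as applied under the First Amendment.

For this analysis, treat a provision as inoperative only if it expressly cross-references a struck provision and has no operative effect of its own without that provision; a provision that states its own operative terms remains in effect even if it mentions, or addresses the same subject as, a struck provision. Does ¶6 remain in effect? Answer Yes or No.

Yes

¶2 is struck. ¶3 operates only by reference to ¶2, so it falls with ¶2. ¶6 declares ¶2 and ¶4 mutually dependent; since one of them has fallen, all of them are of no effect. That brings down ¶4 as well. The remainder continues in force under ¶6. That leaves ¶1, ¶5, and ¶6 in effect. ¶6 is among the surviving provisions, so the answer is yes.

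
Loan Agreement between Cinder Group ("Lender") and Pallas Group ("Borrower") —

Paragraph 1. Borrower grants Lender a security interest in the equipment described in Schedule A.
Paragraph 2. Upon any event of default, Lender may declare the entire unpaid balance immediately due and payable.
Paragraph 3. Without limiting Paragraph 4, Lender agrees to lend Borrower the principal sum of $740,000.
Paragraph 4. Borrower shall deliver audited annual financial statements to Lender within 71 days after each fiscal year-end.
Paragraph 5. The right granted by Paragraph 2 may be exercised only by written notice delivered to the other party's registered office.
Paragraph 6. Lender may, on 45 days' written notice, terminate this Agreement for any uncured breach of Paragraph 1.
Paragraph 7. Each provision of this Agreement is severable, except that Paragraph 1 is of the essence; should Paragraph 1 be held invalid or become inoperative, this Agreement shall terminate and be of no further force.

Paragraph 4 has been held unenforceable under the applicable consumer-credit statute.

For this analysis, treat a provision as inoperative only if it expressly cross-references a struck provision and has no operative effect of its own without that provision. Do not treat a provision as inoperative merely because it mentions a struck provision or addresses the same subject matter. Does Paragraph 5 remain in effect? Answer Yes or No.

Paragraph 4 is struck. Although Paragraph 3 refers to Paragraph 4, its operative terms do not depend on Paragraph 4, so it remains in effect. No other provision's operative terms depend on Paragraph 4. Paragraph 7 makes Paragraph 1 an essential term, but Paragraph 1 is unaffected, so the severability proviso in Paragraph 7 preserves the remaining provisions. Paragraph 1, Paragraph 2, Paragraph 3, Paragraph 5, Paragraph 6, and Paragraph 7 remain in effect. Paragraph 5 is among the surviving provisions, so the answer is yes.

Yes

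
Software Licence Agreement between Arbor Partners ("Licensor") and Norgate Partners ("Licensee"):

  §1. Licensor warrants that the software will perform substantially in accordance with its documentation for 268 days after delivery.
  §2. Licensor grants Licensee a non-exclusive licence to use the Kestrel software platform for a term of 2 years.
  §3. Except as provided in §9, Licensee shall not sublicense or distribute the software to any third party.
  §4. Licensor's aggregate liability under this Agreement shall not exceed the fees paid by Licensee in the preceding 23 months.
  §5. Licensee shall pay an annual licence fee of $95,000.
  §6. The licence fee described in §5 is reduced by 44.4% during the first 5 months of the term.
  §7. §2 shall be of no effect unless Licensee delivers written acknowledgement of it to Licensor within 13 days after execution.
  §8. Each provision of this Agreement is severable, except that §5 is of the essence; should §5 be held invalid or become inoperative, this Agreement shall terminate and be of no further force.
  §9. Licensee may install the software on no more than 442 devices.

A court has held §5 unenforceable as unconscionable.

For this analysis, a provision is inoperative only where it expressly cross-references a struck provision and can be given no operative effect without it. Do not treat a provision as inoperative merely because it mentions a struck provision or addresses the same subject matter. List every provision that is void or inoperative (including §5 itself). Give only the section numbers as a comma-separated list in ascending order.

1, 2, 3, 4, 5, 6, 7, 8, 9

§5 is struck. §6 has no operative effect of its own apart from §5 and is therefore inoperative. §8 makes §5 an essential term, and §5 is the provision held invalid; under §8, the entire Agreement is therefore void. No provision of the Agreement survives.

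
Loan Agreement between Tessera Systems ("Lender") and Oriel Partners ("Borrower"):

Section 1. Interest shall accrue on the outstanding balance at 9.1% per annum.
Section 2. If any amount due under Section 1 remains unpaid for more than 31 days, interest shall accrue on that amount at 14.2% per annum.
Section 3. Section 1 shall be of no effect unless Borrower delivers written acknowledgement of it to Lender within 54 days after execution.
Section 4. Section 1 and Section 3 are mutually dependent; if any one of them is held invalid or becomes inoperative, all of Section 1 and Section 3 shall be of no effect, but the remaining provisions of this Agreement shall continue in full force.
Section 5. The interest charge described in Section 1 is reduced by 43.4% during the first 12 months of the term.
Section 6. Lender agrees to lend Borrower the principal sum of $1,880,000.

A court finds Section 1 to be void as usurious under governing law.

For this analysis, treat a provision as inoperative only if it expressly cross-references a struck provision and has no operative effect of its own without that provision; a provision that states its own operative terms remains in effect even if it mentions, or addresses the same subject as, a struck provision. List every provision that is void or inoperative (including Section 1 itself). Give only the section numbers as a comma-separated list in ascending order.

Section 1 is struck. The whole of Section 2 is the default interest on the interest charge, defined by reference to Section 1, so Section 2 cannot stand once Section 1 is removed. Section 3 merely fixes the acknowledgement condition for Section 1; with Section 1 gone it has nothing to operate on and falls away. Section 5 has no operative effect of its own apart from Section 1 and is therefore inoperative. Section 4 declares Section 1 and Section 3 mutually dependent; since one of them has fallen, all of them are of no effect. The remainder continues in force under Section 4. That leaves Section 4 and Section 6 in effect.

1, 2, 3, 5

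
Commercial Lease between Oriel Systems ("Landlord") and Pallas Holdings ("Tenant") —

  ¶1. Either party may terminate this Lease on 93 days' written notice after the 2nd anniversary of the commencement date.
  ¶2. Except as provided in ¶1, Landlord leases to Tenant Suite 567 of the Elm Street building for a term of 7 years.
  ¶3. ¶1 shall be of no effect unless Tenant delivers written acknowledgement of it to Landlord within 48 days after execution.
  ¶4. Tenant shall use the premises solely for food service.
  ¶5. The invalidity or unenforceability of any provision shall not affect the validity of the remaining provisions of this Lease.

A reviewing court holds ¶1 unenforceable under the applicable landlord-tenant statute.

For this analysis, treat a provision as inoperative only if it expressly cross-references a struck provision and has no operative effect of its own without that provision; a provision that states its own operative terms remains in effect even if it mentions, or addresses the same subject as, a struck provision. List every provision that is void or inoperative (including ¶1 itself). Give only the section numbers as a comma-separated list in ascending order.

¶1 is struck. ¶3 operates only by reference to ¶1, so it falls with ¶1. Although ¶2 refers to ¶1, its operative terms do not depend on ¶1, so it remains in effect. Under the severability clause in ¶5, the remaining provisions continue in force. The provisions still in force are ¶2, ¶4, and ¶5.

1, 3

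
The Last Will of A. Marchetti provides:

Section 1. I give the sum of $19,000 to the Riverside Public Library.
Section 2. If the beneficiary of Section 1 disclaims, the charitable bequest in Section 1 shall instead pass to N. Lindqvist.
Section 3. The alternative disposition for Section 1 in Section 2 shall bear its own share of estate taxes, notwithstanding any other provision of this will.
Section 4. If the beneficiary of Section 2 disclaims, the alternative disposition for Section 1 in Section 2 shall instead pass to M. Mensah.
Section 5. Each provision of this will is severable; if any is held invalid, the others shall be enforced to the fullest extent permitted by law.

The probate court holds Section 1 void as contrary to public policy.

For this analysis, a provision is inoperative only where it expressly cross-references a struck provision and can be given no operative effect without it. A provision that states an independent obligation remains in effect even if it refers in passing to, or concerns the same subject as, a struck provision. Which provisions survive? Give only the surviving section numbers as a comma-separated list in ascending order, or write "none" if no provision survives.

Section 1 is struck. Section 2 operates only by reference to Section 1, so it falls with Section 1. Section 3 merely fixes the tax charge on Section 2; with Section 2 gone it has nothing to operate on and falls away. Section 4 has no operative effect of its own apart from Section 2 and is therefore inoperative. Under the severability clause in Section 5, the remaining provisions continue in force. Only Section 5 remains in effect.

5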